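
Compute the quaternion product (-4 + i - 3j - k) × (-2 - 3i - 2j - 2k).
3 + 14i + 19j - k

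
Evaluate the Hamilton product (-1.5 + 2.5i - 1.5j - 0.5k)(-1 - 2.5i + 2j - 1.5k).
10 + 4.5i + 3.5j + 4k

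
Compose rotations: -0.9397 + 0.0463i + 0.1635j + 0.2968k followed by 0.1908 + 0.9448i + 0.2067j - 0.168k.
-0.207 - 0.7902i - 0.4512j + 0.3594k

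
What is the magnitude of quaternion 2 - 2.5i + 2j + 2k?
4.272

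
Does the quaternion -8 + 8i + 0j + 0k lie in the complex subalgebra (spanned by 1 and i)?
Yes. The quaternion -8 + 8i has j- and k-coefficients y = z = 0, so it lies in the complex subalgebra spanned by 1 and i.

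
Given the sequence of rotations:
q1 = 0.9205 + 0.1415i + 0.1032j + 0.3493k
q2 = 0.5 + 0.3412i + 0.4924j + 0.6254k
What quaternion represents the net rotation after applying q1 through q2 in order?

q2 · q1 = 0.1427 + 0.4923i + 0.4742j + 0.7159k
0.1427 + 0.4923i + 0.4742j + 0.7159k


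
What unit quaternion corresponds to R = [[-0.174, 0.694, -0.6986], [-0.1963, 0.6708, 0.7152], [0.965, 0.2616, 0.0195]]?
0.6157 - 0.1842i - 0.6755j - 0.3615k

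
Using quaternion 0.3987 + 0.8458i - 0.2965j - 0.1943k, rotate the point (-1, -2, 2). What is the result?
(-1.186, 0.551, -2.7)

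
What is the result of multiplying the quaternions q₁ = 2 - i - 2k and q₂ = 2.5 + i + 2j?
6 + 3.5i + 2j - 7k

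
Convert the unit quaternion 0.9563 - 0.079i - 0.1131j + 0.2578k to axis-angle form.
axis = (-0.2702, -0.3868, 0.8817), θ = 34°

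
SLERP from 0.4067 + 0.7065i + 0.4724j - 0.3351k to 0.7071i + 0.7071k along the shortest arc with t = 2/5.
0.2973 + 0.8819i + 0.3454j + 0.1204k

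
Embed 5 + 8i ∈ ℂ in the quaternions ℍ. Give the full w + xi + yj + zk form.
5 + 8i + 0j + 0k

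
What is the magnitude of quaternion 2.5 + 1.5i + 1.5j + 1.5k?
√13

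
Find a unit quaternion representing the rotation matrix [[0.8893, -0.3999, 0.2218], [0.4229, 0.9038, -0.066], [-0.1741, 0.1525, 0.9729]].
0.9703 + 0.0563i + 0.102j + 0.212k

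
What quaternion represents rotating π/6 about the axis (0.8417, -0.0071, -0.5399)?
0.9659 + 0.2178i - 0.0018j - 0.1397k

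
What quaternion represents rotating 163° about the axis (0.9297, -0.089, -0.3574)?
0.1478 + 0.9195i - 0.088j - 0.3535k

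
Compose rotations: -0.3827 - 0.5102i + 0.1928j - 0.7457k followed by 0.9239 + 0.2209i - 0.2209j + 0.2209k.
-0.0336 - 0.4338i + 0.3147j - 0.8436k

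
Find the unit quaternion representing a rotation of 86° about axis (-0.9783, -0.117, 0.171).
0.7314 - 0.6672i - 0.0798j + 0.1166k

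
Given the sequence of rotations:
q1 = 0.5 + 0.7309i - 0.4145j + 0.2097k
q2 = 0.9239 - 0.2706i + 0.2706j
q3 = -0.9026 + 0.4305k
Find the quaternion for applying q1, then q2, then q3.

q2 · q1 = 0.7719 + 0.5967i - 0.1909j + 0.1081k
q3 · q2 · q1 = -0.7433 - 0.4564i + 0.4292j + 0.2347k
-0.7433 - 0.4564i + 0.4292j + 0.2347k


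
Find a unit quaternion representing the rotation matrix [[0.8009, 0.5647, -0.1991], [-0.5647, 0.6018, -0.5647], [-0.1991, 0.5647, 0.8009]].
0.8949 + 0.3155i - 0.3155k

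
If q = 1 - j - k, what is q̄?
1 + j + k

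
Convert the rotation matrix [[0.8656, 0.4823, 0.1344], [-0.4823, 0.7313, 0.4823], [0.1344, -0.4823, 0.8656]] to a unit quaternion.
0.9304 - 0.2592i - 0.2592k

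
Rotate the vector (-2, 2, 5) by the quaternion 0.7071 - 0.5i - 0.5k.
(2.914, 4.95, 0.086)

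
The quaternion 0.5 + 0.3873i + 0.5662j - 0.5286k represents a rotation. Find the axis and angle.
axis = (0.4472, 0.6538, -0.6104), θ = 2π/3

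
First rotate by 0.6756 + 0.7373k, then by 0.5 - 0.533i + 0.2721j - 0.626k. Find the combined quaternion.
0.7993 - 0.1595i + 0.5768j - 0.0543k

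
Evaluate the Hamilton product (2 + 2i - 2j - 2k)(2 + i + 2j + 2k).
10 + 6i - 6j + 6k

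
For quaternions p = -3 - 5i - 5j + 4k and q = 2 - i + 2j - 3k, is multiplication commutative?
No: pq = 11 - 35j + 2k ≠ 11 - 14i + 3j + 32k = qp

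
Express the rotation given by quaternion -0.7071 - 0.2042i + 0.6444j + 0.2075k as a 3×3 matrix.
[[0.0834, 0.0303, -0.9961], [-0.5566, 0.8305, -0.0214], [0.8266, 0.5562, 0.0861]]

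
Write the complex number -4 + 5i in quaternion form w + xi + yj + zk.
-4 + 5i + 0j + 0k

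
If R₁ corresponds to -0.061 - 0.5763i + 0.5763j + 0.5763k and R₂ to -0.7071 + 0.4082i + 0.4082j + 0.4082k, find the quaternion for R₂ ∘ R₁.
-0.1921 + 0.3826i - 0.9029j + 0.0381k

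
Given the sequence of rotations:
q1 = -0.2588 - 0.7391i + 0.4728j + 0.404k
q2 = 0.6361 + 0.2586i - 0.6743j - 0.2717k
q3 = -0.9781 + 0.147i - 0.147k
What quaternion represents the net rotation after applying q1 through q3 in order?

q2 · q1 = 0.4551 - 0.681i + 0.5716j - 0.0488k
q3 · q2 · q1 = -0.3522 + 0.817i - 0.4518j + 0.0649k
-0.3522 + 0.817i - 0.4518j + 0.0649k


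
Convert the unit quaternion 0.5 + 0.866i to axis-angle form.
axis = (1, 0, 0), θ = 2π/3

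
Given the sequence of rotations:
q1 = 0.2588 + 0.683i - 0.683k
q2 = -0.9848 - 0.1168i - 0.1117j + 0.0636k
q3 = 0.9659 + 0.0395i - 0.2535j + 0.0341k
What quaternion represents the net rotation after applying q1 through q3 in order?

q2 · q1 = -0.1317 - 0.6266i - 0.0652j + 0.7654k
q3 · q2 · q1 = -0.1451 - 0.8022i - 0.0812j + 0.5734k
-0.1451 - 0.8022i - 0.0812j + 0.5734k


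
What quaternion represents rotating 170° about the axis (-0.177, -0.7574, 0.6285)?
0.0872 - 0.1763i - 0.7545j + 0.6261k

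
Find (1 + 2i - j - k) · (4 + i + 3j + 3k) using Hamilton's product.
8 + 9i - 8j + 6k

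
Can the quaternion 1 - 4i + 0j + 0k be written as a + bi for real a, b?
Yes. The quaternion 1 - 4i has j- and k-coefficients y = z = 0, so it lies in the complex subalgebra spanned by 1 and i.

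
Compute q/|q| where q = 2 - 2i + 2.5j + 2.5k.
0.4417 - 0.4417i + 0.5522j + 0.5522k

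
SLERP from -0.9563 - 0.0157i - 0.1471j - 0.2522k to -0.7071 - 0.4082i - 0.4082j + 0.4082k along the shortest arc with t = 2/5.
-0.9407 - 0.1927i - 0.2785j + 0.0177k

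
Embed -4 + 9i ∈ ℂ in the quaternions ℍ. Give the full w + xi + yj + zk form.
-4 + 9i + 0j + 0k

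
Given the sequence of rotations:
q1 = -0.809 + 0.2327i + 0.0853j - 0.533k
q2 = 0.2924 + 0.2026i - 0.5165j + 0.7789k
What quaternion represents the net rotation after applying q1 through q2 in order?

q2 · q1 = 0.1755 + 0.113i + 0.732j - 0.6485k
0.1755 + 0.113i + 0.732j - 0.6485k


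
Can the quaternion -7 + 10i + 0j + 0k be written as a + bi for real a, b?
Yes. The quaternion -7 + 10i has j- and k-coefficients y = z = 0, so it lies in the complex subalgebra spanned by 1 and i.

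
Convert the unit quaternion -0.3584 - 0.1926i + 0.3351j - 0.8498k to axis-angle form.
axis = (-0.2063, 0.3589, -0.9103), θ = 222°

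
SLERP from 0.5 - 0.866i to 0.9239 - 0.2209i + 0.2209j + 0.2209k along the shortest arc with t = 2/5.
0.7365 - 0.662i + 0.0983j + 0.0983k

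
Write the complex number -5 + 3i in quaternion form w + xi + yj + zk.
-5 + 3i + 0j + 0k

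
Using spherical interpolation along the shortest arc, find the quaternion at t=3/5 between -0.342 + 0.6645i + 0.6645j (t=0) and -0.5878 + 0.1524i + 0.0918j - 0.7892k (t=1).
-0.5851 + 0.4369i + 0.394j - 0.5582k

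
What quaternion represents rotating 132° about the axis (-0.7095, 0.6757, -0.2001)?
0.4067 - 0.6482i + 0.6173j - 0.1828k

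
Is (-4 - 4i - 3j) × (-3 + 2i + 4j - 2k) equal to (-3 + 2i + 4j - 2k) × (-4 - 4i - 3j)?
No: pq = 32 + 10i - 15j - 2k ≠ 32 - 2i + j + 18k = qp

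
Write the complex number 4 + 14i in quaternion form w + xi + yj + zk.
4 + 14i + 0j + 0k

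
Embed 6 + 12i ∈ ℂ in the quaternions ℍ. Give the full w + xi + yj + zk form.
6 + 12i + 0j + 0k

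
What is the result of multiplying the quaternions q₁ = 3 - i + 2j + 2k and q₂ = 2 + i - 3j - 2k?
17 + 3i - 5j - k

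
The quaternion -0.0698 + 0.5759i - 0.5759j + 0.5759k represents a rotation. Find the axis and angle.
axis = (√3/3, -√3/3, √3/3), θ = 188°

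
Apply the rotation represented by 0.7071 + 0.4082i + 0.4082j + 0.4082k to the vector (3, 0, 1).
(1.911, 2.488, -0.399)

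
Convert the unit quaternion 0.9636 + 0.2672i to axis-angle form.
axis = (1, 0, 0), θ = 31°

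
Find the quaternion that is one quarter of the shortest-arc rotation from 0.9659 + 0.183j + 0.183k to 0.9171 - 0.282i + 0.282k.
0.9651 - 0.0719i + 0.1385j + 0.2104k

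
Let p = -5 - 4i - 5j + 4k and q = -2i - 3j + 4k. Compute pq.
-39 + 2i + 23j - 18k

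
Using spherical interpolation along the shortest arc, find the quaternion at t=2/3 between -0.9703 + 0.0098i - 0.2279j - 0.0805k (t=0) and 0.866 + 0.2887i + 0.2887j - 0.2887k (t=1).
-0.9262 - 0.1935i - 0.2757j + 0.1691k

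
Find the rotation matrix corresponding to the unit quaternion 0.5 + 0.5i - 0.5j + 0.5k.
[[0, -1, 0], [0, 0, -1], [1, 0, 0]]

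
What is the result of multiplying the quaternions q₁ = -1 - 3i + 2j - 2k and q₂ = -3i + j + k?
-9 + 7i + 8j + 2k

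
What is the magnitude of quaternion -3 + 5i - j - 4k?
√51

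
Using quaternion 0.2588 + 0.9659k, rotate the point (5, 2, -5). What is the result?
(-5.33, 0.768, -5)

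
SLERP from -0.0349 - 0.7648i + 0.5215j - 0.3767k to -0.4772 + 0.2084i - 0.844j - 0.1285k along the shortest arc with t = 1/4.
0.1123 - 0.6816i + 0.6717j - 0.2676k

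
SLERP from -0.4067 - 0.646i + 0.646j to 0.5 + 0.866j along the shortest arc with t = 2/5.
-0.0399 - 0.4579i + 0.8881j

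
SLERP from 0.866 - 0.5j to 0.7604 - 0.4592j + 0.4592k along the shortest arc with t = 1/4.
0.8576 - 0.5004j + 0.119k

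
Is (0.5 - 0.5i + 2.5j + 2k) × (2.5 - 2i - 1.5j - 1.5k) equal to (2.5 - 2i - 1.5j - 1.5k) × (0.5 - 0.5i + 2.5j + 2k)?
No: pq = 7 - 3i + 0.75j + 10k ≠ 7 - 1.5i + 10.25j - 1.5k = qp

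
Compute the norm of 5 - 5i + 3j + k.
√60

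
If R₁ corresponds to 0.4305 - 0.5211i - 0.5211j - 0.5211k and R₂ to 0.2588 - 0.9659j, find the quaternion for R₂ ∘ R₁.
-0.3919 + 0.3685i - 0.5507j - 0.6382k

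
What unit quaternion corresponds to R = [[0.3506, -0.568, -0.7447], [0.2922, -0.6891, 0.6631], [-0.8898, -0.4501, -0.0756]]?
-0.3827 + 0.7272i - 0.0948j - 0.5619k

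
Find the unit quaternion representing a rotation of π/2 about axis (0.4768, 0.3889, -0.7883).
0.7071 + 0.3371i + 0.275j - 0.5574k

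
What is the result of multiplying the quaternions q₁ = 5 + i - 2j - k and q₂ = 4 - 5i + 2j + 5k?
34 - 29i + 2j + 13k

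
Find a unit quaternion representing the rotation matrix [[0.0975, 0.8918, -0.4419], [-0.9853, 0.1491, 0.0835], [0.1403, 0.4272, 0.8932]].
0.7314 + 0.1175i - 0.199j - 0.6416k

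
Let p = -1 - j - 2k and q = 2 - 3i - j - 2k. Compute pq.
-7 + 3i + 5j - 5k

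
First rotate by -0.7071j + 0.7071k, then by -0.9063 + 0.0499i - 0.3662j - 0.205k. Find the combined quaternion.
-0.114 - 0.4039i + 0.6056j - 0.6761k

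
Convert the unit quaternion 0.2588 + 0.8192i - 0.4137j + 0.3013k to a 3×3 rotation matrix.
[[0.4761, -0.8338, 0.2795], [-0.5219, -0.5237, -0.6733], [0.7078, 0.1747, -0.6845]]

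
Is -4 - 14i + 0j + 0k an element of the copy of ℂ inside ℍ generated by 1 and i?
Yes. The quaternion -4 - 14i has j- and k-coefficients y = z = 0, so it lies in the complex subalgebra spanned by 1 and i.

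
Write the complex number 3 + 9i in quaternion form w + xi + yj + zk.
3 + 9i + 0j + 0k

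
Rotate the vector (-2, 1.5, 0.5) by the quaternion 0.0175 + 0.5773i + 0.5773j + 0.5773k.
(1.979, -1.55, -0.429)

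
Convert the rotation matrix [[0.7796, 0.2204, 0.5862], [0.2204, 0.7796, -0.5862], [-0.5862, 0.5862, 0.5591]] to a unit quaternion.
0.8829 + 0.332i + 0.332j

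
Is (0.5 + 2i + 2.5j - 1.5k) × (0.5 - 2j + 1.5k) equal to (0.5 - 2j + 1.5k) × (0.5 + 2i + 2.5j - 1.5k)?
No: pq = 7.5 + 1.75i - 2.75j - 4k ≠ 7.5 + 0.25i + 3.25j + 4k = qp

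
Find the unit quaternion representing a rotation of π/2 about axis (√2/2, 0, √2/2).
0.7071 + 0.5i + 0.5k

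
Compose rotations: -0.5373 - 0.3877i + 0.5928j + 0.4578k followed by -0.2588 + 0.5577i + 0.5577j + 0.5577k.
-0.2306 - 0.2746i - 0.9246j + 0.1287k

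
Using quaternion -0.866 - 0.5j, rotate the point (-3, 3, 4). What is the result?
(1.964, 3, 4.598)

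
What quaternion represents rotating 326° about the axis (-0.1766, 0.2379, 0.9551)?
-0.9563 - 0.0516i + 0.0696j + 0.2792k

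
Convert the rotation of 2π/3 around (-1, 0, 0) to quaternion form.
0.5 - 0.866i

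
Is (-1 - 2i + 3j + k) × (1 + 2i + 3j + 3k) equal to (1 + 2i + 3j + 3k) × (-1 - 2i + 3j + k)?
No: pq = -9 + 2i + 8j - 14k ≠ -9 - 10i - 8j + 10k = qp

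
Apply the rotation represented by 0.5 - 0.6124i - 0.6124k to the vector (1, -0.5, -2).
(-1.556, -1.587, 0.556)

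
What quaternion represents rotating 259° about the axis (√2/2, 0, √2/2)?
-0.6361 + 0.5456i + 0.5456k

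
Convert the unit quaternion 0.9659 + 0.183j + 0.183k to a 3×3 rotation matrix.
[[0.866, -0.3535, 0.3535], [0.3535, 0.933, 0.067], [-0.3535, 0.067, 0.933]]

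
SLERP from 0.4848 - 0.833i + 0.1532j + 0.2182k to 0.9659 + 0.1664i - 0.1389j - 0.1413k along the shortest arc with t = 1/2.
0.9076 - 0.417i + 0.0089j + 0.0481k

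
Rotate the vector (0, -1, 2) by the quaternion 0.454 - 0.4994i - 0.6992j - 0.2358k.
(-1.711, 1.176, -0.829)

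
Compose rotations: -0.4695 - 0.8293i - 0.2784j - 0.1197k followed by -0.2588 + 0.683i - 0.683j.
0.4978 - 0.0243i + 0.4745j - 0.7256k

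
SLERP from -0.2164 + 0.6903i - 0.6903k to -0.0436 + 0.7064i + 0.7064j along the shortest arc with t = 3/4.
-0.1004 + 0.7837i + 0.5771j - 0.2066k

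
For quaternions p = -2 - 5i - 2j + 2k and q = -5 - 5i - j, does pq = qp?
No: pq = -17 + 37i + 2j - 15k ≠ -17 + 33i + 22j - 5k = qp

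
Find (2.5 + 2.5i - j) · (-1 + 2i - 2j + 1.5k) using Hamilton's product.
-9.5 + i - 7.75j + 0.75k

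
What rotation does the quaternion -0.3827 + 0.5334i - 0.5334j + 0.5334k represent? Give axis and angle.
axis = (√3/3, -√3/3, √3/3), θ = 5π/4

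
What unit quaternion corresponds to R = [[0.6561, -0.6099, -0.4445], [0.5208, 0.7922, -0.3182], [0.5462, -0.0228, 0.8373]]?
0.9063 + 0.0815i - 0.2733j + 0.3119k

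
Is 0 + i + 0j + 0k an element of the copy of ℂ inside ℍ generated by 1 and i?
Yes. The quaternion i has j- and k-coefficients y = z = 0, so it lies in the complex subalgebra spanned by 1 and i.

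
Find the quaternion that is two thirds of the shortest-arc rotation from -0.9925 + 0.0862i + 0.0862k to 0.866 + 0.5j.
-0.9386 + 0.03i - 0.3425j + 0.03k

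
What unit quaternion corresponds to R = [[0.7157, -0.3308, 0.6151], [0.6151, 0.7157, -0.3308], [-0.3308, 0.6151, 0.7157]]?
0.887 + 0.2666i + 0.2666j + 0.2666k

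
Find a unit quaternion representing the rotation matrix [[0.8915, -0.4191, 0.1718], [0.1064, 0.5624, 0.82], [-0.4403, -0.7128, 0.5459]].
0.866 - 0.4425i + 0.1767j + 0.1517k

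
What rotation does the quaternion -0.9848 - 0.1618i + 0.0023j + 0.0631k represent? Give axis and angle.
axis = (-0.9316, 0.0132, 0.3633), θ = 340°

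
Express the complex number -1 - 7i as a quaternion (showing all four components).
-1 - 7i + 0j + 0k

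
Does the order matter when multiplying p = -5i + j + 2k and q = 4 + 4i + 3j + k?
Yes: pq = 15 - 25i + 17j - 11k ≠ 15 - 15i - 9j + 27k = qp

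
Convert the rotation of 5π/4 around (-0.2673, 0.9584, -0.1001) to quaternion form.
-0.3827 - 0.247i + 0.8854j - 0.0925k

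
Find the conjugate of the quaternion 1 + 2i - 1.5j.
1 - 2i + 1.5j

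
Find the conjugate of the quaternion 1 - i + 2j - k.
1 + i - 2j + k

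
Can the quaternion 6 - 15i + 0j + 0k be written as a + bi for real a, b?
Yes. The quaternion 6 - 15i has j- and k-coefficients y = z = 0, so it lies in the complex subalgebra spanned by 1 and i.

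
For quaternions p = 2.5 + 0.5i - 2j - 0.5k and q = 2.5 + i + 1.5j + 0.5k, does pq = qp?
No: pq = 9 + 3.5i - 2j + 2.75k ≠ 9 + 4i - 0.5j - 2.75k = qp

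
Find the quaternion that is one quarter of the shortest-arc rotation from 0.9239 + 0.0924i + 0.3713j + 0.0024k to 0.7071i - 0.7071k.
0.8374 + 0.3444i + 0.3365j - 0.2585k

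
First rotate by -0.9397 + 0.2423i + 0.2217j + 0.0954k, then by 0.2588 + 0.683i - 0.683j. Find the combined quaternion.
-0.2573 - 0.6443i + 0.634j + 0.3416k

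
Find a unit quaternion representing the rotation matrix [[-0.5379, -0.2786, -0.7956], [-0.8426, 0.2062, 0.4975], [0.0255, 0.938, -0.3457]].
-0.284 - 0.3878i + 0.7228j + 0.4965k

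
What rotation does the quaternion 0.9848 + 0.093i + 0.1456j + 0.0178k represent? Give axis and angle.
axis = (0.5355, 0.8383, 0.1025), θ = 20°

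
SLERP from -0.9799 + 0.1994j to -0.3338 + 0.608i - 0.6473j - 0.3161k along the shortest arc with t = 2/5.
-0.9105 + 0.3235i - 0.1952j - 0.1682k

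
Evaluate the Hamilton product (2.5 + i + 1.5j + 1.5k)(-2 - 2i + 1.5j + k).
-6.75 - 7.75i - 3.25j + 4k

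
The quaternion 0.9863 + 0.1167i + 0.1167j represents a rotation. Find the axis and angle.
axis = (√2/2, √2/2, 0), θ = 19°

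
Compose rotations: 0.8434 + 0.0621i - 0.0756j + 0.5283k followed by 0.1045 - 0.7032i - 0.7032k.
0.5033 - 0.6398i + 0.3199j - 0.4847k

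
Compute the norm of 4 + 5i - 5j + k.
√67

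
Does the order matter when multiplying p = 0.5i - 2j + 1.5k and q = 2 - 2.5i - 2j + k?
Yes: pq = -4.25 + 2i - 8.25j - 3k ≠ -4.25 + 0.25j + 9k = qp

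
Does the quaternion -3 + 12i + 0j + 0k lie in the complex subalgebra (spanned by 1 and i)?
Yes. The quaternion -3 + 12i has j- and k-coefficients y = z = 0, so it lies in the complex subalgebra spanned by 1 and i.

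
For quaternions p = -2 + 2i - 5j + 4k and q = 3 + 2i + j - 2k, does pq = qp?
No: pq = 3 + 8i - 5j + 28k ≠ 3 - 4i - 29j + 4k = qp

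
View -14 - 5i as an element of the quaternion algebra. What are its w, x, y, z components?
-14 - 5i + 0j + 0k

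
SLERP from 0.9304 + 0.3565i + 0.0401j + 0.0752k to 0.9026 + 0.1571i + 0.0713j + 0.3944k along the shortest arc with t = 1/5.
0.9357 + 0.3199i + 0.047j + 0.1414k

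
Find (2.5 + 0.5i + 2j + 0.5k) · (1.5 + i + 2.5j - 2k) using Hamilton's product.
-0.75 - 2i + 10.75j - 5k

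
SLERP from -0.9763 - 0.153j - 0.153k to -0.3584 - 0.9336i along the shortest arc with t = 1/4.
-0.9371 - 0.2977i - 0.1289j - 0.1289k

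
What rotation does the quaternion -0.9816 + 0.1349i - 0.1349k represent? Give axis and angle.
axis = (√2/2, 0, -√2/2), θ = 338°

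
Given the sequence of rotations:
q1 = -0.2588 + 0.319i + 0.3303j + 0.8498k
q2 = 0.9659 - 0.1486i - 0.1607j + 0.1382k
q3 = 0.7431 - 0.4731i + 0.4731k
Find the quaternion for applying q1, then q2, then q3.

q2 · q1 = -0.2669 + 0.1644i + 0.531j + 0.7872k
q3 · q2 · q1 = -0.493 - 0.0028i + 0.8448j + 0.2075k
-0.493 - 0.0028i + 0.8448j + 0.2075k


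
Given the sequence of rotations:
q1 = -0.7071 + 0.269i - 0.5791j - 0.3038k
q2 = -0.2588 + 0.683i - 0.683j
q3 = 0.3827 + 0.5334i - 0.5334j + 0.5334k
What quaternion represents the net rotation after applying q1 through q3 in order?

q2 · q1 = -0.3963 - 0.3451i + 0.8403j - 0.1332k
q3 · q2 · q1 = 0.5517 - 0.7206i + 0.4199j + 0.0018k
0.5517 - 0.7206i + 0.4199j + 0.0018k


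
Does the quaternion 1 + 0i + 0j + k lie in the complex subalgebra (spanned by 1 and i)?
No. The quaternion 1 + k has j-coefficient y = 0 and k-coefficient z = 1, not both zero, so it does not lie in the complex subalgebra spanned by 1 and i.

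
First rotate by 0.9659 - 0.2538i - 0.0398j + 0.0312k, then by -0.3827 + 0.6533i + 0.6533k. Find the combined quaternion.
-0.2242 + 0.7542i - 0.171j + 0.5931k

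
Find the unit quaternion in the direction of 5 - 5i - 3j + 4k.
0.5774 - 0.5774i - 0.3464j + 0.4619k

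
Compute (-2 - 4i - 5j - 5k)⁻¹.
-0.0286 + 0.0571i + 0.0714j + 0.0714k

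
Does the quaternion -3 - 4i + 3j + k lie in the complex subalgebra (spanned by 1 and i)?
No. The quaternion -3 - 4i + 3j + k has j-coefficient y = 3 and k-coefficient z = 1, not both zero, so it does not lie in the complex subalgebra spanned by 1 and i.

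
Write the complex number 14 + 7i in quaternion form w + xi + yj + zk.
14 + 7i + 0j + 0k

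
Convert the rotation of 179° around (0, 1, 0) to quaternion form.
0.0087 + j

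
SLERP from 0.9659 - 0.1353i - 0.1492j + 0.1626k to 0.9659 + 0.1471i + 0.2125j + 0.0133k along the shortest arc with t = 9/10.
0.9765 + 0.1193i + 0.1772j + 0.029k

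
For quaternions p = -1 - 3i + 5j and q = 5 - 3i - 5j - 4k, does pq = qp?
No: pq = 11 - 32i + 18j + 34k ≠ 11 + 8i + 42j - 26k = qp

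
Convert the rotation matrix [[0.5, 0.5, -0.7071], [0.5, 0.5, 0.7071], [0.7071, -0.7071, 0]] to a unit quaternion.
0.7071 - 0.5i - 0.5j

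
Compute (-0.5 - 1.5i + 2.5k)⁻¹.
-0.0571 + 0.1714i - 0.2857k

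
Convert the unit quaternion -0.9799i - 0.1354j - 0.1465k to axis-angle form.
axis = (-0.9799, -0.1354, -0.1465), θ = π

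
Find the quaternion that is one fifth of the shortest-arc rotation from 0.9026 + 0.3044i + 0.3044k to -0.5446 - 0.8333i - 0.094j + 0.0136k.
0.8657 + 0.4339i + 0.0205j + 0.2488k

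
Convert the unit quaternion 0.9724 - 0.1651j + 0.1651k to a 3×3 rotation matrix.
[[0.891, -0.3211, -0.3211], [0.3211, 0.9455, -0.0545], [0.3211, -0.0545, 0.9455]]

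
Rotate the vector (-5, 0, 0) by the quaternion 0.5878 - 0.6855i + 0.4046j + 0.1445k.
(-3.154, 1.924, 3.369)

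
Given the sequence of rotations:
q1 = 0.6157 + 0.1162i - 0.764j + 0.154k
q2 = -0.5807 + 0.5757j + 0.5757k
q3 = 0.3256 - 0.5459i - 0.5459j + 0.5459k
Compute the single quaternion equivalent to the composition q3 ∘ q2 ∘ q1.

q2 · q1 = -0.0064 + 0.461i + 0.865j + 0.1981k
q3 · q2 · q1 = 0.6136 - 0.4268i + 0.6449j - 0.1595k
0.6136 - 0.4268i + 0.6449j - 0.1595k


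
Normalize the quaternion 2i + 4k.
0.4472i + 0.8944k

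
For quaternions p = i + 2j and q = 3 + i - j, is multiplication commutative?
No: pq = 1 + 3i + 6j - 3k ≠ 1 + 3i + 6j + 3k = qp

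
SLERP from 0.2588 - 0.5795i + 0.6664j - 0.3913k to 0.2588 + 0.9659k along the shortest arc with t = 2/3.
-0.0915 - 0.2476i + 0.2847j - 0.9215k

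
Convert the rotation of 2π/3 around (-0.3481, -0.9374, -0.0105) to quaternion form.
0.5 - 0.3015i - 0.8118j - 0.0091k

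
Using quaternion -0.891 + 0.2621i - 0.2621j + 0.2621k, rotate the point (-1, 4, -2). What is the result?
(-0.615, 2.846, -3.539)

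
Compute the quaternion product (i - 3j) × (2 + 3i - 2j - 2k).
-9 + 8i - 4j + 7k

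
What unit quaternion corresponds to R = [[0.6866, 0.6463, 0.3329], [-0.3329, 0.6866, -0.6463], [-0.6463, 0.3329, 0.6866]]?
0.8746 + 0.2799i + 0.2799j - 0.2799k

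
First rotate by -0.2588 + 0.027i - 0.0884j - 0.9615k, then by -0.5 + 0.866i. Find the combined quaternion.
0.106 - 0.2376i + 0.8769j + 0.4042k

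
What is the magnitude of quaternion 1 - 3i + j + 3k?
√20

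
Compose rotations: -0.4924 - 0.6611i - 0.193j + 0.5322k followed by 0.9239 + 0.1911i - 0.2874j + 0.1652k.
-0.472 - 0.826i - 0.2477j + 0.1835k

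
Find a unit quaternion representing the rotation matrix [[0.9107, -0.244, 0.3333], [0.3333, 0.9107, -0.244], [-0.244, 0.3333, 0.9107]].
0.9659 + 0.1494i + 0.1494j + 0.1494k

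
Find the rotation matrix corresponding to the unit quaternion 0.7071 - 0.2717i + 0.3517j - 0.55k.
[[0.1476, 0.5867, 0.7962], [-0.9689, 0.2474, -0.0026], [-0.1985, -0.7711, 0.605]]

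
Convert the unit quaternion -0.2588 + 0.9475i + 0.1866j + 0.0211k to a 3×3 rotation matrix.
[[0.9295, 0.3645, -0.0566], [0.3427, -0.7964, 0.4983], [0.1366, -0.4826, -0.8652]]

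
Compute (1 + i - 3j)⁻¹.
0.0909 - 0.0909i + 0.2727j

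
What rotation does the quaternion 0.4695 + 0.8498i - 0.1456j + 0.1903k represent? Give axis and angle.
axis = (0.9625, -0.1649, 0.2155), θ = 124°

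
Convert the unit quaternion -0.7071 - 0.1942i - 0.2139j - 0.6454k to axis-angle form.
axis = (-0.2746, -0.3025, -0.9127), θ = 3π/2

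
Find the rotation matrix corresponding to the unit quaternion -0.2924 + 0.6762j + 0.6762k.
[[-0.829, 0.3954, -0.3954], [-0.3954, 0.0855, 0.9145], [0.3954, 0.9145, 0.0855]]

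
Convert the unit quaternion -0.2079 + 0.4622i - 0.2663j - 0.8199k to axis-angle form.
axis = (0.4725, -0.2722, -0.8382), θ = 204°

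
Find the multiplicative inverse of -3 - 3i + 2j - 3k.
-0.0968 + 0.0968i - 0.0645j + 0.0968k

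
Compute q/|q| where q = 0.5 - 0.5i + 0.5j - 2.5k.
0.189 - 0.189i + 0.189j - 0.9449k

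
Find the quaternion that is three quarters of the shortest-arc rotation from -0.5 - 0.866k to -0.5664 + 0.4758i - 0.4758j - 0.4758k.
-0.5845 + 0.3746i - 0.3746j - 0.6146k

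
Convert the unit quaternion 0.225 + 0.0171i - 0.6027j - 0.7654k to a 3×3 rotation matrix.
[[-0.8982, 0.3238, -0.2974], [-0.365, -0.1723, 0.9149], [0.245, 0.9303, 0.2729]]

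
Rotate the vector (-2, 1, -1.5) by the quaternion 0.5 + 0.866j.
(-0.299, 1, 2.482)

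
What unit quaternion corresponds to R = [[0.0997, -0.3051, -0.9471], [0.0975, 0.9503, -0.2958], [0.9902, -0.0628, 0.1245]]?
0.7373 + 0.079i - 0.6569j + 0.1365k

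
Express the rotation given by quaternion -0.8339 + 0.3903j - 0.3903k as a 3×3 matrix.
[[0.3907, -0.6509, -0.6509], [0.6509, 0.6953, -0.3047], [0.6509, -0.3047, 0.6953]]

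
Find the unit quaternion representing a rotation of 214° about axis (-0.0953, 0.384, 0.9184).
-0.2924 - 0.0911i + 0.3672j + 0.8783k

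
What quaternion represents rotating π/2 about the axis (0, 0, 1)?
0.7071 + 0.7071k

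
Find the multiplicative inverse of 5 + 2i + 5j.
0.0926 - 0.037i - 0.0926j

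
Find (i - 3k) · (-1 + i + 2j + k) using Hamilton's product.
2 + 5i - 4j + 5k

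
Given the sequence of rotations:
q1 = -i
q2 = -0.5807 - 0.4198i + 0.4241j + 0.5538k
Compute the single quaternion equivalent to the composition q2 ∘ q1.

q2 · q1 = -0.4198 + 0.5807i - 0.5538j + 0.4241k
-0.4198 + 0.5807i - 0.5538j + 0.4241k


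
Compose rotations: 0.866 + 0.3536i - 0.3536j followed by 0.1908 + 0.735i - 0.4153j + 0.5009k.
-0.2415 + 0.8811i - 0.25j + 0.3207k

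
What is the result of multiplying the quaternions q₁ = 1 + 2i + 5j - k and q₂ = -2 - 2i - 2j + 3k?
15 + 7i - 16j + 11k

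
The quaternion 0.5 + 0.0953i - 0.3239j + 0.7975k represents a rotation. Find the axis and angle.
axis = (0.11, -0.374, 0.9209), θ = 2π/3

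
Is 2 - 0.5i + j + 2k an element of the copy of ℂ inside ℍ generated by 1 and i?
No. The quaternion 2 - 0.5i + j + 2k has j-coefficient y = 1 and k-coefficient z = 2, not both zero, so it does not lie in the complex subalgebra spanned by 1 and i.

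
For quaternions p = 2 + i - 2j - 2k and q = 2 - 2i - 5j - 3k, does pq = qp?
No: pq = -10 - 6i - 7j - 19k ≠ -10 + 2i - 21j - k = qp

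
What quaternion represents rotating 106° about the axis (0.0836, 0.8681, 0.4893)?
0.6018 + 0.0668i + 0.6933j + 0.3908k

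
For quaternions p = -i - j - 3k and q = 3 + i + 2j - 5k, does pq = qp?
No: pq = -12 + 8i - 11j - 10k ≠ -12 - 14i + 5j - 8k = qp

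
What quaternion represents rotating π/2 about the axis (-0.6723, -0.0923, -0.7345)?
0.7071 - 0.4754i - 0.0653j - 0.5194k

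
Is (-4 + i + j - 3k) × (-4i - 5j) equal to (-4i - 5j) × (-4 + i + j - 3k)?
No: pq = 9 + i + 32j - k ≠ 9 + 31i + 8j + k = qp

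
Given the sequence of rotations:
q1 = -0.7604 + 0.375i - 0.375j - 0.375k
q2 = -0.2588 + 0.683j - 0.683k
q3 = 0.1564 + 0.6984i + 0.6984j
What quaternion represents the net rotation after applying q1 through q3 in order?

q2 · q1 = 0.1968 - 0.6093i - 0.6784j + 0.3603k
q3 · q2 · q1 = 0.9301 + 0.2938i - 0.2203j + 0.0081k
0.9301 + 0.2938i - 0.2203j + 0.0081k


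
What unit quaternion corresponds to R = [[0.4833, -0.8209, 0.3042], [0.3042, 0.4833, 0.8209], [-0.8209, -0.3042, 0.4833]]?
0.7826 - 0.3594i + 0.3594j + 0.3594k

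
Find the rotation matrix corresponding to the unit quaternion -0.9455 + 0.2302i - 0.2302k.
[[0.894, -0.4353, -0.106], [0.4353, 0.788, 0.4353], [-0.106, -0.4353, 0.894]]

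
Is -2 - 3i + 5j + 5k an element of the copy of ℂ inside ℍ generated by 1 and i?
No. The quaternion -2 - 3i + 5j + 5k has j-coefficient y = 5 and k-coefficient z = 5, not both zero, so it does not lie in the complex subalgebra spanned by 1 and i.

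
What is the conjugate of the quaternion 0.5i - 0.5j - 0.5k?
-0.5i + 0.5j + 0.5k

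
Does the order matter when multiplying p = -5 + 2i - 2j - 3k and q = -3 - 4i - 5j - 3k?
Yes: pq = 4 + 5i + 49j + 6k ≠ 4 + 23i + 13j + 42k = qp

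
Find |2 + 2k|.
√8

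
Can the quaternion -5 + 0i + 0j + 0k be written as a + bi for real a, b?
Yes. The quaternion -5 has j- and k-coefficients y = z = 0, so it lies in the complex subalgebra spanned by 1 and i.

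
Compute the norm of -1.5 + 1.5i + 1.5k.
2.598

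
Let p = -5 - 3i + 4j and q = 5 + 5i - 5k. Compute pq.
-10 - 60i + 5j + 5k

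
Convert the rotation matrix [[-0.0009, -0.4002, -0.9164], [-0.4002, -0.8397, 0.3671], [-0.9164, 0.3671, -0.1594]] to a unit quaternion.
0.7068i - 0.2831j - 0.6483k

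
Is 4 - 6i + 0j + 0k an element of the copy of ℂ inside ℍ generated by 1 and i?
Yes. The quaternion 4 - 6i has j- and k-coefficients y = z = 0, so it lies in the complex subalgebra spanned by 1 and i.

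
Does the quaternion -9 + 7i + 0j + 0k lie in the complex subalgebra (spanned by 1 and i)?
Yes. The quaternion -9 + 7i has j- and k-coefficients y = z = 0, so it lies in the complex subalgebra spanned by 1 and i.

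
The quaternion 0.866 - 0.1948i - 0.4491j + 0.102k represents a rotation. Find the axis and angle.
axis = (-0.3896, -0.8981, 0.204), θ = π/3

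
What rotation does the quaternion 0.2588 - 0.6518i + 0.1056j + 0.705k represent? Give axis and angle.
axis = (-0.6748, 0.1093, 0.7299), θ = 5π/6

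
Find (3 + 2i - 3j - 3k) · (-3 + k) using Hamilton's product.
-6 - 9i + 7j + 12k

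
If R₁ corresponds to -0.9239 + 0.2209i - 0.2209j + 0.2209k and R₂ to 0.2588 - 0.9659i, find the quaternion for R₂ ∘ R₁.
-0.0257 + 0.9496i + 0.1562j + 0.2705k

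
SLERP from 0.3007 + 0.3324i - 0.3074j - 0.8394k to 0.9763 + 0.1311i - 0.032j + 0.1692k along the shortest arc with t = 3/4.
0.9544 + 0.228i - 0.133j - 0.1393k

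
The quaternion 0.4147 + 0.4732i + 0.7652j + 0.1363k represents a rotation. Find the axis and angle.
axis = (0.52, 0.8409, 0.1498), θ = 131°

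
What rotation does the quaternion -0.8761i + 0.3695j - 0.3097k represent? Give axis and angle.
axis = (-0.8761, 0.3695, -0.3097), θ = π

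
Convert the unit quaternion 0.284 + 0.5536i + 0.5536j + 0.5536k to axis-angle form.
axis = (√3/3, √3/3, √3/3), θ = 147°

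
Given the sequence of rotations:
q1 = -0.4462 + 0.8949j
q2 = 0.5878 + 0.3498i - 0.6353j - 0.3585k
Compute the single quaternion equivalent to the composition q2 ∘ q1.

q2 · q1 = 0.3063 + 0.1647i + 0.8095j + 0.473k
0.3063 + 0.1647i + 0.8095j + 0.473k


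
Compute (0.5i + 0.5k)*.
-0.5i - 0.5k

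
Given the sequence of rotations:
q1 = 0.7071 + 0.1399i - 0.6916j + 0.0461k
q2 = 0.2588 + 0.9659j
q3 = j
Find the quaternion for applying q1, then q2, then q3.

q2 · q1 = 0.851 + 0.0807i + 0.504j - 0.1232k
q3 · q2 · q1 = -0.504 - 0.1232i + 0.851j - 0.0807k
-0.504 - 0.1232i + 0.851j - 0.0807k


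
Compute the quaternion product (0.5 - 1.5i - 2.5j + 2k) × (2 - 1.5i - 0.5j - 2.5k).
2.5 + 3.5i - 12j - 0.25k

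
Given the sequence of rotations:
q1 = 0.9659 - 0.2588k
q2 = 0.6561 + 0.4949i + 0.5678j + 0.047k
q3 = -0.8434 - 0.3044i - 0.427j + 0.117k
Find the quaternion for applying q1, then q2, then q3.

q2 · q1 = 0.6459 + 0.3311i + 0.6765j - 0.1244k
q3 · q2 · q1 = -0.1405 - 0.5019i - 0.8455j + 0.1159k
-0.1405 - 0.5019i - 0.8455j + 0.1159k


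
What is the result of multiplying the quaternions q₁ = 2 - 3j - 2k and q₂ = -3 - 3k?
-12 + 9i + 9j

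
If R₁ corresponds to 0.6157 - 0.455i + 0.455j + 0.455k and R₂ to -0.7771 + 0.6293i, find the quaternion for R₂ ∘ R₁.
-0.1921 + 0.741i - 0.6399j - 0.0672k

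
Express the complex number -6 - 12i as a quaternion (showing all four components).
-6 - 12i + 0j + 0k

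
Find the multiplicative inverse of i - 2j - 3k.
-0.0714i + 0.1429j + 0.2143k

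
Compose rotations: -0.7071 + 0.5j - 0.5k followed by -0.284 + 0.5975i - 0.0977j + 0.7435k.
0.6214 - 0.7454i + 0.2258j - 0.085k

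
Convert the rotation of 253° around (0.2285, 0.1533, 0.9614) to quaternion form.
-0.5948 + 0.1837i + 0.1232j + 0.7728k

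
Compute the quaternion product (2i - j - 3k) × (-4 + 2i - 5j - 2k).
-15 - 21i + 2j + 4k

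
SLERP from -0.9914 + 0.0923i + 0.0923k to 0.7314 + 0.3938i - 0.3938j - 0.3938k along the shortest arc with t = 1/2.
-0.9275 - 0.1623i + 0.212j + 0.2617k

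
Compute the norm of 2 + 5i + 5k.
√54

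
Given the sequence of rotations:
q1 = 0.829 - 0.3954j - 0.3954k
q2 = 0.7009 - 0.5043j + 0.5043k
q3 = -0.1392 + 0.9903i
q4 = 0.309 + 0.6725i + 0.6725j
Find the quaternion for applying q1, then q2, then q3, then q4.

q2 · q1 = 0.581 + 0.3988i - 0.6952j + 0.1409k
q3 · q2 · q1 = -0.4758 + 0.5199i - 0.0428j - 0.7081k
q4 · q3 · q2 · q1 = -0.4679 - 0.6355i + 0.143j - 0.5972k
-0.4679 - 0.6355i + 0.143j - 0.5972k


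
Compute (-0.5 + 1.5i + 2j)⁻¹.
-0.0769 - 0.2308i - 0.3077j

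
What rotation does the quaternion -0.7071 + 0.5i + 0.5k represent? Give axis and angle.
axis = (√2/2, 0, √2/2), θ = 3π/2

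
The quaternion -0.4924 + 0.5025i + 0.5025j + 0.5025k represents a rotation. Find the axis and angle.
axis = (√3/3, √3/3, √3/3), θ = 239°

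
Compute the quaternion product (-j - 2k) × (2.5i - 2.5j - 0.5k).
-3.5 - 4.5i - 5j + 2.5k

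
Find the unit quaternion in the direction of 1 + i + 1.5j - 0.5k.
0.4714 + 0.4714i + 0.7071j - 0.2357k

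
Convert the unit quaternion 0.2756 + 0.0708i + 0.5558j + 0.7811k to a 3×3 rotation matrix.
[[-0.8381, -0.3518, 0.417], [0.5092, -0.2303, 0.8292], [-0.1958, 0.9073, 0.3721]]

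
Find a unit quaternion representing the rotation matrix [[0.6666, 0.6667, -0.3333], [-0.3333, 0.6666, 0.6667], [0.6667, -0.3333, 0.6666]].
0.866 - 0.2887i - 0.2887j - 0.2887k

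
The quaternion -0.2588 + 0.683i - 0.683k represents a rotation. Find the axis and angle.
axis = (√2/2, 0, -√2/2), θ = 7π/6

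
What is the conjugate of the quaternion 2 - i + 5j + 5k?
2 + i - 5j - 5k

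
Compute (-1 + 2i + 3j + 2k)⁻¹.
-0.0556 - 0.1111i - 0.1667j - 0.1111k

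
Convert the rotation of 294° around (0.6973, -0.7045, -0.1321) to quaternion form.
-0.8387 + 0.3798i - 0.3837j - 0.0719k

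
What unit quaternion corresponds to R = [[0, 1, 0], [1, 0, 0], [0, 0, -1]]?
0.7071i + 0.7071j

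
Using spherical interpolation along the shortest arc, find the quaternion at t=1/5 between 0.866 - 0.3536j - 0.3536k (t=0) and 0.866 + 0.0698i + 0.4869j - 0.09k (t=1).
0.9292 + 0.016i - 0.1864j - 0.3189k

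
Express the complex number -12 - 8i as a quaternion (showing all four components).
-12 - 8i + 0j + 0k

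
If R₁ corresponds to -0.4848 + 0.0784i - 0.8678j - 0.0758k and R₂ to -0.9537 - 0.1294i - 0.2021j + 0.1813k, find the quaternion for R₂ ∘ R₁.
0.3109 + 0.1606i + 0.93j + 0.1125k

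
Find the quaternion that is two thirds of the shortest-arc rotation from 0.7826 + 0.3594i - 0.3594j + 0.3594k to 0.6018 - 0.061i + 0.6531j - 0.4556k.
0.8917 + 0.1228i + 0.3803j - 0.2125k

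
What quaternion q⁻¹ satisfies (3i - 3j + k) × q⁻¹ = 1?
-0.1579i + 0.1579j - 0.0526k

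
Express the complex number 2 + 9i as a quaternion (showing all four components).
2 + 9i + 0j + 0k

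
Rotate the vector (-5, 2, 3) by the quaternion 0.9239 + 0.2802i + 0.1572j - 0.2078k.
(-2.855, 1.243, 5.32)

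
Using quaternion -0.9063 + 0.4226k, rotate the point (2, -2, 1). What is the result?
(-0.246, -2.818, 1)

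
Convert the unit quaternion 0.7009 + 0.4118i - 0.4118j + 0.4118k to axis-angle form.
axis = (√3/3, -√3/3, √3/3), θ = 91°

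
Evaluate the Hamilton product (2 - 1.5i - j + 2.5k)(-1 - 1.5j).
-3.5 + 5.25i - 2j - 0.25k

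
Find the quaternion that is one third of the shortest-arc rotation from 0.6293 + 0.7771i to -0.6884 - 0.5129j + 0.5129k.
0.7544 + 0.5868i + 0.208j - 0.208k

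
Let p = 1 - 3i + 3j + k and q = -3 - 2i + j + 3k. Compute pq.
-15 + 15i - j + 3k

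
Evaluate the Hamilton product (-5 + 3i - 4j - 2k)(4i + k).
-10 - 24i - 11j + 11k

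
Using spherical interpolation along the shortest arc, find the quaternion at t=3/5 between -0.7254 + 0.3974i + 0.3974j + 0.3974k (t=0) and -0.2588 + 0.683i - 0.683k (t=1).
-0.5821 + 0.7252i + 0.2124j - 0.3003k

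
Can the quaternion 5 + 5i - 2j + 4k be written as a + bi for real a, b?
No. The quaternion 5 + 5i - 2j + 4k has j-coefficient y = -2 and k-coefficient z = 4, not both zero, so it does not lie in the complex subalgebra spanned by 1 and i.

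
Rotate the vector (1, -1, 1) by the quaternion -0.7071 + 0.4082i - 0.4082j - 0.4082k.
(1.488, 0.821, -0.333)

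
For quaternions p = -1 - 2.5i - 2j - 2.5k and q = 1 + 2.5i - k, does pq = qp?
No: pq = 2.75 - 3i - 10.75j + 3.5k ≠ 2.75 - 7i + 6.75j - 6.5k = qp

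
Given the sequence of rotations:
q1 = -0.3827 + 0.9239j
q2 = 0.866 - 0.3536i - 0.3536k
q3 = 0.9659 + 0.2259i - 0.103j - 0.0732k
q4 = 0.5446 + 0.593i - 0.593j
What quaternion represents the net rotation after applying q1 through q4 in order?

q2 · q1 = -0.3314 + 0.462i + 0.8001j - 0.1914k
q3 · q2 · q1 = -0.3561 + 0.4497i + 0.8164j + 0.0677k
q4 · q3 · q2 · q1 = 0.0235 - 0.0064i + 0.6156j + 0.7877k
0.0235 - 0.0064i + 0.6156j + 0.7877k


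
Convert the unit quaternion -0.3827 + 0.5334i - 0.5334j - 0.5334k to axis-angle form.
axis = (√3/3, -√3/3, -√3/3), θ = 5π/4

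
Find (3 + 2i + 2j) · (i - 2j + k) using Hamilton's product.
2 + 5i - 8j - 3k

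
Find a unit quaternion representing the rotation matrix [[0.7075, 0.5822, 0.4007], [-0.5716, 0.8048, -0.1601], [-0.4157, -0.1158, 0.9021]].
0.9239 + 0.012i + 0.2209j - 0.3122k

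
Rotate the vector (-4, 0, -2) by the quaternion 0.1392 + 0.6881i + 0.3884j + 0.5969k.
(-1.802, -3.347, -2.356)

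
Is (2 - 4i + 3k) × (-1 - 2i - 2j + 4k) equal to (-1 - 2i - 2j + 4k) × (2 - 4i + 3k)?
No: pq = -22 + 6i + 6j + 13k ≠ -22 - 6i - 14j - 3k = qp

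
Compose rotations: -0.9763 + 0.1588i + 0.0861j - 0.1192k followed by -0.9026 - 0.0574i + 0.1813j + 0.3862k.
0.9207 - 0.1422i - 0.2002j - 0.3032k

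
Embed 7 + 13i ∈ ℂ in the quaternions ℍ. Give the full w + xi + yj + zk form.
7 + 13i + 0j + 0k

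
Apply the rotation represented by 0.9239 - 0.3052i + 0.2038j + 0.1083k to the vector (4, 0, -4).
(2.332, -2.129, -4.693)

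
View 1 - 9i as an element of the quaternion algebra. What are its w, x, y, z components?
1 - 9i + 0j + 0k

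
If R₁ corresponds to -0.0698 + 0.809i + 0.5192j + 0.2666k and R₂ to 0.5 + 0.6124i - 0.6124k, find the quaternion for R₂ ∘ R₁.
-0.3671 + 0.6797i - 0.3991j + 0.494k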